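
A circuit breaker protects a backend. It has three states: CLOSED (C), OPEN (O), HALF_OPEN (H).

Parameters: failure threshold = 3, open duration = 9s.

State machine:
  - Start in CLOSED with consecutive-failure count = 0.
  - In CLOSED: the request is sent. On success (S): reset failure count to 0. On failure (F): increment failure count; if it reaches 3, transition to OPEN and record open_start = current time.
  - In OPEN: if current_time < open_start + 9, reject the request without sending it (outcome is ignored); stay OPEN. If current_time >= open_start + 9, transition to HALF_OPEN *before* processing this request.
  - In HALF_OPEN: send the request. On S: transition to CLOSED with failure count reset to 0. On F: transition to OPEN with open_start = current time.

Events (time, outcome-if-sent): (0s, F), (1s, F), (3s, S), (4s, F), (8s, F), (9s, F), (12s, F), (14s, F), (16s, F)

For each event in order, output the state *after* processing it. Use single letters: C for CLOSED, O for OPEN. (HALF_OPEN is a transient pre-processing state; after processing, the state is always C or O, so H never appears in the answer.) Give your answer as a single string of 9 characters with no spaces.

Answer: CCCCCOOOO

Derivation:
State after each event:
  event#1 t=0s outcome=F: state=CLOSED
  event#2 t=1s outcome=F: state=CLOSED
  event#3 t=3s outcome=S: state=CLOSED
  event#4 t=4s outcome=F: state=CLOSED
  event#5 t=8s outcome=F: state=CLOSED
  event#6 t=9s outcome=F: state=OPEN
  event#7 t=12s outcome=F: state=OPEN
  event#8 t=14s outcome=F: state=OPEN
  event#9 t=16s outcome=F: state=OPEN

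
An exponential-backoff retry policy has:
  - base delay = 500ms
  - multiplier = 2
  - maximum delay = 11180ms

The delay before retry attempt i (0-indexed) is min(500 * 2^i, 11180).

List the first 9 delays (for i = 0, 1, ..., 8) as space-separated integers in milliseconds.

Computing each delay:
  i=0: min(500*2^0, 11180) = 500
  i=1: min(500*2^1, 11180) = 1000
  i=2: min(500*2^2, 11180) = 2000
  i=3: min(500*2^3, 11180) = 4000
  i=4: min(500*2^4, 11180) = 8000
  i=5: min(500*2^5, 11180) = 11180
  i=6: min(500*2^6, 11180) = 11180
  i=7: min(500*2^7, 11180) = 11180
  i=8: min(500*2^8, 11180) = 11180

Answer: 500 1000 2000 4000 8000 11180 11180 11180 11180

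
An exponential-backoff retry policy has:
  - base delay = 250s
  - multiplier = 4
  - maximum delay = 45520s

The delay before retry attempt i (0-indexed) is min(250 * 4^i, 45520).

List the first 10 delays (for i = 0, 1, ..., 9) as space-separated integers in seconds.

Answer: 250 1000 4000 16000 45520 45520 45520 45520 45520 45520

Derivation:
Computing each delay:
  i=0: min(250*4^0, 45520) = 250
  i=1: min(250*4^1, 45520) = 1000
  i=2: min(250*4^2, 45520) = 4000
  i=3: min(250*4^3, 45520) = 16000
  i=4: min(250*4^4, 45520) = 45520
  i=5: min(250*4^5, 45520) = 45520
  i=6: min(250*4^6, 45520) = 45520
  i=7: min(250*4^7, 45520) = 45520
  i=8: min(250*4^8, 45520) = 45520
  i=9: min(250*4^9, 45520) = 45520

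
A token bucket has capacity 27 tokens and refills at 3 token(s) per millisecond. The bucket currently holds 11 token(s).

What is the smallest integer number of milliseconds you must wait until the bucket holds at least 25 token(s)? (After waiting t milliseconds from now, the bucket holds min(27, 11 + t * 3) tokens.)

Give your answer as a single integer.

Need 11 + t * 3 >= 25, so t >= 14/3.
Smallest integer t = ceil(14/3) = 5.

Answer: 5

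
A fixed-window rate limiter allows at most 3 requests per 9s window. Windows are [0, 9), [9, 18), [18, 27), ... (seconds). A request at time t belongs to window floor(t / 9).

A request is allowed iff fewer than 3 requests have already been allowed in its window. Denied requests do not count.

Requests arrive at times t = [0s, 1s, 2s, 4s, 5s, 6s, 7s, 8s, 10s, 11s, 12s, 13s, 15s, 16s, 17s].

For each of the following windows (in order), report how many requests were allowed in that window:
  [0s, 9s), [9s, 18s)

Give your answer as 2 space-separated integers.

Answer: 3 3

Derivation:
Processing requests:
  req#1 t=0s (window 0): ALLOW
  req#2 t=1s (window 0): ALLOW
  req#3 t=2s (window 0): ALLOW
  req#4 t=4s (window 0): DENY
  req#5 t=5s (window 0): DENY
  req#6 t=6s (window 0): DENY
  req#7 t=7s (window 0): DENY
  req#8 t=8s (window 0): DENY
  req#9 t=10s (window 1): ALLOW
  req#10 t=11s (window 1): ALLOW
  req#11 t=12s (window 1): ALLOW
  req#12 t=13s (window 1): DENY
  req#13 t=15s (window 1): DENY
  req#14 t=16s (window 1): DENY
  req#15 t=17s (window 1): DENY

Allowed counts by window: 3 3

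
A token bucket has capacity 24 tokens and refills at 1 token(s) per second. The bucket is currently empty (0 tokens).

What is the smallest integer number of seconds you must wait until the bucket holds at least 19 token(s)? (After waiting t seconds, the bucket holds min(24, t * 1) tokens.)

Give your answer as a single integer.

Answer: 19

Derivation:
Need t * 1 >= 19, so t >= 19/1.
Smallest integer t = ceil(19/1) = 19.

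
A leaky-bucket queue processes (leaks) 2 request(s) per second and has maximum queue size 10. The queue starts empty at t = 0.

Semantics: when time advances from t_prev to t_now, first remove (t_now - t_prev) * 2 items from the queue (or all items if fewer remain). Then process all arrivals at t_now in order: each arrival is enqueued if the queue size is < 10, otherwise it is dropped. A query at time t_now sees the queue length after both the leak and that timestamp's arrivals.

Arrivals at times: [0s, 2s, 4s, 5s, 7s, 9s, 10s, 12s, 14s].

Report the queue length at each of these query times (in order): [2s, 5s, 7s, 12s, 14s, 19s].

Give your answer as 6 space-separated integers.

Queue lengths at query times:
  query t=2s: backlog = 1
  query t=5s: backlog = 1
  query t=7s: backlog = 1
  query t=12s: backlog = 1
  query t=14s: backlog = 1
  query t=19s: backlog = 0

Answer: 1 1 1 1 1 0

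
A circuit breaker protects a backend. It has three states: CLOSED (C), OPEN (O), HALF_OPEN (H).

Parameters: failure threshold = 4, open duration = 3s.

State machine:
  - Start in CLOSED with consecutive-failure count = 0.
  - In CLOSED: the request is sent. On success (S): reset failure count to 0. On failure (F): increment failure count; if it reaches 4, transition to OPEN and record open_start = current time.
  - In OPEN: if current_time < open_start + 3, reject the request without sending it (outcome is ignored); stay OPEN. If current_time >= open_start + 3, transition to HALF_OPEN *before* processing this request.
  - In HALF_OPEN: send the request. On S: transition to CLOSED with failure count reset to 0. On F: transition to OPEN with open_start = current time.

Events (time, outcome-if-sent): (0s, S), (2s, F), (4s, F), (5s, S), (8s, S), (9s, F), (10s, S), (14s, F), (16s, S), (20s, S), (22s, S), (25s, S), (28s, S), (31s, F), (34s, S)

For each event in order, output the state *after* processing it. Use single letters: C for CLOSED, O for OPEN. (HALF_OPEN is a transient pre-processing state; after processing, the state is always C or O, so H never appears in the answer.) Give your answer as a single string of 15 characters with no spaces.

Answer: CCCCCCCCCCCCCCC

Derivation:
State after each event:
  event#1 t=0s outcome=S: state=CLOSED
  event#2 t=2s outcome=F: state=CLOSED
  event#3 t=4s outcome=F: state=CLOSED
  event#4 t=5s outcome=S: state=CLOSED
  event#5 t=8s outcome=S: state=CLOSED
  event#6 t=9s outcome=F: state=CLOSED
  event#7 t=10s outcome=S: state=CLOSED
  event#8 t=14s outcome=F: state=CLOSED
  event#9 t=16s outcome=S: state=CLOSED
  event#10 t=20s outcome=S: state=CLOSED
  event#11 t=22s outcome=S: state=CLOSED
  event#12 t=25s outcome=S: state=CLOSED
  event#13 t=28s outcome=S: state=CLOSED
  event#14 t=31s outcome=F: state=CLOSED
  event#15 t=34s outcome=S: state=CLOSED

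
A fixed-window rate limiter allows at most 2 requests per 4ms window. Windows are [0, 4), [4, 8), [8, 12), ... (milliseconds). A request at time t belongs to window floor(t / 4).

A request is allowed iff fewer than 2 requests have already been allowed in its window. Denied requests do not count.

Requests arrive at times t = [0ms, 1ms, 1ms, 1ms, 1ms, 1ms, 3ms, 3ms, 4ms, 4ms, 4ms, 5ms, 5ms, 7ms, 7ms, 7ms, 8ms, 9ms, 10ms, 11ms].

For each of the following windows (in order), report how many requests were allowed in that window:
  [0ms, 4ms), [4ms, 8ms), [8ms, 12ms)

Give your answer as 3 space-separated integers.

Processing requests:
  req#1 t=0ms (window 0): ALLOW
  req#2 t=1ms (window 0): ALLOW
  req#3 t=1ms (window 0): DENY
  req#4 t=1ms (window 0): DENY
  req#5 t=1ms (window 0): DENY
  req#6 t=1ms (window 0): DENY
  req#7 t=3ms (window 0): DENY
  req#8 t=3ms (window 0): DENY
  req#9 t=4ms (window 1): ALLOW
  req#10 t=4ms (window 1): ALLOW
  req#11 t=4ms (window 1): DENY
  req#12 t=5ms (window 1): DENY
  req#13 t=5ms (window 1): DENY
  req#14 t=7ms (window 1): DENY
  req#15 t=7ms (window 1): DENY
  req#16 t=7ms (window 1): DENY
  req#17 t=8ms (window 2): ALLOW
  req#18 t=9ms (window 2): ALLOW
  req#19 t=10ms (window 2): DENY
  req#20 t=11ms (window 2): DENY

Allowed counts by window: 2 2 2

Answer: 2 2 2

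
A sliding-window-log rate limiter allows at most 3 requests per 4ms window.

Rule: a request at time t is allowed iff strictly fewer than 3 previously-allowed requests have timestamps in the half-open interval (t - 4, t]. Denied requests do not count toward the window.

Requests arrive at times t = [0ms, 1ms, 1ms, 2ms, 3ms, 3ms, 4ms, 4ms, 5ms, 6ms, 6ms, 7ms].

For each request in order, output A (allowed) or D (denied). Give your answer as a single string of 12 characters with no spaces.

Answer: AAADDDADAADD

Derivation:
Tracking allowed requests in the window:
  req#1 t=0ms: ALLOW
  req#2 t=1ms: ALLOW
  req#3 t=1ms: ALLOW
  req#4 t=2ms: DENY
  req#5 t=3ms: DENY
  req#6 t=3ms: DENY
  req#7 t=4ms: ALLOW
  req#8 t=4ms: DENY
  req#9 t=5ms: ALLOW
  req#10 t=6ms: ALLOW
  req#11 t=6ms: DENY
  req#12 t=7ms: DENY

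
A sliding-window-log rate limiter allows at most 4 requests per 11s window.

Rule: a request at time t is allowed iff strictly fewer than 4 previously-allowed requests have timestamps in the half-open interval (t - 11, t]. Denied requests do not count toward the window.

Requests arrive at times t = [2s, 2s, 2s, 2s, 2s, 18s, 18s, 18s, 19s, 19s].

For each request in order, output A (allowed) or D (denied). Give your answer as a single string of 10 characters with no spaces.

Answer: AAAADAAAAD

Derivation:
Tracking allowed requests in the window:
  req#1 t=2s: ALLOW
  req#2 t=2s: ALLOW
  req#3 t=2s: ALLOW
  req#4 t=2s: ALLOW
  req#5 t=2s: DENY
  req#6 t=18s: ALLOW
  req#7 t=18s: ALLOW
  req#8 t=18s: ALLOW
  req#9 t=19s: ALLOW
  req#10 t=19s: DENY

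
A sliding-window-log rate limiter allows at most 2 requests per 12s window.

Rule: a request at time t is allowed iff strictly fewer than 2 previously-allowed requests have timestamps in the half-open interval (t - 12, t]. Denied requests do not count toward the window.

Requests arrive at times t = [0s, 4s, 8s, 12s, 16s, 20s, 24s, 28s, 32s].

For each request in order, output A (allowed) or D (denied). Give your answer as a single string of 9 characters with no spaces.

Answer: AADAADAAD

Derivation:
Tracking allowed requests in the window:
  req#1 t=0s: ALLOW
  req#2 t=4s: ALLOW
  req#3 t=8s: DENY
  req#4 t=12s: ALLOW
  req#5 t=16s: ALLOW
  req#6 t=20s: DENY
  req#7 t=24s: ALLOW
  req#8 t=28s: ALLOW
  req#9 t=32s: DENY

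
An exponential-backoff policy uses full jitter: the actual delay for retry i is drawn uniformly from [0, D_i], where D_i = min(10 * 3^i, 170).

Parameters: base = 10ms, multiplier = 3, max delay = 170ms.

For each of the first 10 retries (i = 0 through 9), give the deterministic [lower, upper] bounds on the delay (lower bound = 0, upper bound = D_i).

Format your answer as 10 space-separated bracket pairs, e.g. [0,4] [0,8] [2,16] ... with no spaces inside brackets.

Answer: [0,10] [0,30] [0,90] [0,170] [0,170] [0,170] [0,170] [0,170] [0,170] [0,170]

Derivation:
Computing bounds per retry:
  i=0: D_i=min(10*3^0,170)=10, bounds=[0,10]
  i=1: D_i=min(10*3^1,170)=30, bounds=[0,30]
  i=2: D_i=min(10*3^2,170)=90, bounds=[0,90]
  i=3: D_i=min(10*3^3,170)=170, bounds=[0,170]
  i=4: D_i=min(10*3^4,170)=170, bounds=[0,170]
  i=5: D_i=min(10*3^5,170)=170, bounds=[0,170]
  i=6: D_i=min(10*3^6,170)=170, bounds=[0,170]
  i=7: D_i=min(10*3^7,170)=170, bounds=[0,170]
  i=8: D_i=min(10*3^8,170)=170, bounds=[0,170]
  i=9: D_i=min(10*3^9,170)=170, bounds=[0,170]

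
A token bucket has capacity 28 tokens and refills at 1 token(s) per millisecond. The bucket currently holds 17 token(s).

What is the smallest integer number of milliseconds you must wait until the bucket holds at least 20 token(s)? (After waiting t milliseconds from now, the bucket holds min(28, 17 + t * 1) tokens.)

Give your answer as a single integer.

Answer: 3

Derivation:
Need 17 + t * 1 >= 20, so t >= 3/1.
Smallest integer t = ceil(3/1) = 3.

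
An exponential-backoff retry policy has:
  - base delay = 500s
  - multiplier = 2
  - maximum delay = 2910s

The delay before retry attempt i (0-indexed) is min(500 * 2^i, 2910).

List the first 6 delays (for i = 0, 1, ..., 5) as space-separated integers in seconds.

Answer: 500 1000 2000 2910 2910 2910

Derivation:
Computing each delay:
  i=0: min(500*2^0, 2910) = 500
  i=1: min(500*2^1, 2910) = 1000
  i=2: min(500*2^2, 2910) = 2000
  i=3: min(500*2^3, 2910) = 2910
  i=4: min(500*2^4, 2910) = 2910
  i=5: min(500*2^5, 2910) = 2910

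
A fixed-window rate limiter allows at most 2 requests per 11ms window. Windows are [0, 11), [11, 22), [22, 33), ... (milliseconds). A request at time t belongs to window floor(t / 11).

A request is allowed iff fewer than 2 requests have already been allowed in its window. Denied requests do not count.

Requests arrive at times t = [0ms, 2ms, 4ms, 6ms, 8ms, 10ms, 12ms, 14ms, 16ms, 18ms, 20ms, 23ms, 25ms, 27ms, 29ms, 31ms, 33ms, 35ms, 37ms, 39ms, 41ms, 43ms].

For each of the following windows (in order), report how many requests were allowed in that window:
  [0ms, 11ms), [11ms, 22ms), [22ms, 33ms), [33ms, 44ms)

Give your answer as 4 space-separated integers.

Processing requests:
  req#1 t=0ms (window 0): ALLOW
  req#2 t=2ms (window 0): ALLOW
  req#3 t=4ms (window 0): DENY
  req#4 t=6ms (window 0): DENY
  req#5 t=8ms (window 0): DENY
  req#6 t=10ms (window 0): DENY
  req#7 t=12ms (window 1): ALLOW
  req#8 t=14ms (window 1): ALLOW
  req#9 t=16ms (window 1): DENY
  req#10 t=18ms (window 1): DENY
  req#11 t=20ms (window 1): DENY
  req#12 t=23ms (window 2): ALLOW
  req#13 t=25ms (window 2): ALLOW
  req#14 t=27ms (window 2): DENY
  req#15 t=29ms (window 2): DENY
  req#16 t=31ms (window 2): DENY
  req#17 t=33ms (window 3): ALLOW
  req#18 t=35ms (window 3): ALLOW
  req#19 t=37ms (window 3): DENY
  req#20 t=39ms (window 3): DENY
  req#21 t=41ms (window 3): DENY
  req#22 t=43ms (window 3): DENY

Allowed counts by window: 2 2 2 2

Answer: 2 2 2 2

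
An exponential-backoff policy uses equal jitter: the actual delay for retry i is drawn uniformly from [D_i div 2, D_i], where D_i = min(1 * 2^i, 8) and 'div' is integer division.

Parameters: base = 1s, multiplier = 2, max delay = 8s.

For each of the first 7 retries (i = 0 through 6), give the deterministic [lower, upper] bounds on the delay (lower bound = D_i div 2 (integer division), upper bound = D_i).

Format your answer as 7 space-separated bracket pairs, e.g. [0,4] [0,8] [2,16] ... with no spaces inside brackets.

Computing bounds per retry:
  i=0: D_i=min(1*2^0,8)=1, bounds=[0,1]
  i=1: D_i=min(1*2^1,8)=2, bounds=[1,2]
  i=2: D_i=min(1*2^2,8)=4, bounds=[2,4]
  i=3: D_i=min(1*2^3,8)=8, bounds=[4,8]
  i=4: D_i=min(1*2^4,8)=8, bounds=[4,8]
  i=5: D_i=min(1*2^5,8)=8, bounds=[4,8]
  i=6: D_i=min(1*2^6,8)=8, bounds=[4,8]

Answer: [0,1] [1,2] [2,4] [4,8] [4,8] [4,8] [4,8]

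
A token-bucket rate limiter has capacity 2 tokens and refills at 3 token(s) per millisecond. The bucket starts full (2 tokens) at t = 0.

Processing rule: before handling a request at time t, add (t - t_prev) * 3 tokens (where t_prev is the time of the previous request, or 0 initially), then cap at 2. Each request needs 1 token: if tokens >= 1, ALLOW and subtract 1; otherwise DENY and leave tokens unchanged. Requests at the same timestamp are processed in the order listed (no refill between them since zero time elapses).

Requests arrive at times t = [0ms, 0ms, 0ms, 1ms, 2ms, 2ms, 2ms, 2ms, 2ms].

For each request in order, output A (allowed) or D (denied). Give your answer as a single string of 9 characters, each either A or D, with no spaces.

Simulating step by step:
  req#1 t=0ms: ALLOW
  req#2 t=0ms: ALLOW
  req#3 t=0ms: DENY
  req#4 t=1ms: ALLOW
  req#5 t=2ms: ALLOW
  req#6 t=2ms: ALLOW
  req#7 t=2ms: DENY
  req#8 t=2ms: DENY
  req#9 t=2ms: DENY

Answer: AADAAADDD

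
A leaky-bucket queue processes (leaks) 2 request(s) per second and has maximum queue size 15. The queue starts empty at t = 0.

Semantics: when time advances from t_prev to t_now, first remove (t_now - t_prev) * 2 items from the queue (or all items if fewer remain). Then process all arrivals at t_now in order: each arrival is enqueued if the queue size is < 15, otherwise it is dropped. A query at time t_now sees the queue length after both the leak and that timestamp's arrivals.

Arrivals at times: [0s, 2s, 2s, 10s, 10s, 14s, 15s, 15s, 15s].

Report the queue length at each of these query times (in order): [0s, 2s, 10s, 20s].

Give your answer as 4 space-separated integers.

Queue lengths at query times:
  query t=0s: backlog = 1
  query t=2s: backlog = 2
  query t=10s: backlog = 2
  query t=20s: backlog = 0

Answer: 1 2 2 0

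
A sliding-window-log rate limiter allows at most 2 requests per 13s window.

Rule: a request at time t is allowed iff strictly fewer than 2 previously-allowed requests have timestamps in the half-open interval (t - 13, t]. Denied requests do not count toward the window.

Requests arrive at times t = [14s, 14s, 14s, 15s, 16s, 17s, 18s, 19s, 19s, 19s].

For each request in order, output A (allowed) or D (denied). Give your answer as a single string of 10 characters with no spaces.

Answer: AADDDDDDDD

Derivation:
Tracking allowed requests in the window:
  req#1 t=14s: ALLOW
  req#2 t=14s: ALLOW
  req#3 t=14s: DENY
  req#4 t=15s: DENY
  req#5 t=16s: DENY
  req#6 t=17s: DENY
  req#7 t=18s: DENY
  req#8 t=19s: DENY
  req#9 t=19s: DENY
  req#10 t=19s: DENY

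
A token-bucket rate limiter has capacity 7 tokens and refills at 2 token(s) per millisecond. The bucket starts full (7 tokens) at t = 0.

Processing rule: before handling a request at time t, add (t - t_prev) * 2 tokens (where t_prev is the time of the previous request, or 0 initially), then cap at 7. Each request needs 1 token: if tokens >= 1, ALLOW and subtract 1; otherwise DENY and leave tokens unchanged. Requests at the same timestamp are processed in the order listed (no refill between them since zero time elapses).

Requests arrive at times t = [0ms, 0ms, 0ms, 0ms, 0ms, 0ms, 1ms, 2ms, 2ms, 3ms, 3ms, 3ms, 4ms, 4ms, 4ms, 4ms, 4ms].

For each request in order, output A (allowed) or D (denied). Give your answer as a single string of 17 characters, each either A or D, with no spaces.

Simulating step by step:
  req#1 t=0ms: ALLOW
  req#2 t=0ms: ALLOW
  req#3 t=0ms: ALLOW
  req#4 t=0ms: ALLOW
  req#5 t=0ms: ALLOW
  req#6 t=0ms: ALLOW
  req#7 t=1ms: ALLOW
  req#8 t=2ms: ALLOW
  req#9 t=2ms: ALLOW
  req#10 t=3ms: ALLOW
  req#11 t=3ms: ALLOW
  req#12 t=3ms: ALLOW
  req#13 t=4ms: ALLOW
  req#14 t=4ms: ALLOW
  req#15 t=4ms: ALLOW
  req#16 t=4ms: DENY
  req#17 t=4ms: DENY

Answer: AAAAAAAAAAAAAAADD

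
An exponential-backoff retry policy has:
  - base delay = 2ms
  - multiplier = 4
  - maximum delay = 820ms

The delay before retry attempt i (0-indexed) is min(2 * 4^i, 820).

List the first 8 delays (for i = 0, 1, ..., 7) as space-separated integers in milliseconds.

Answer: 2 8 32 128 512 820 820 820

Derivation:
Computing each delay:
  i=0: min(2*4^0, 820) = 2
  i=1: min(2*4^1, 820) = 8
  i=2: min(2*4^2, 820) = 32
  i=3: min(2*4^3, 820) = 128
  i=4: min(2*4^4, 820) = 512
  i=5: min(2*4^5, 820) = 820
  i=6: min(2*4^6, 820) = 820
  i=7: min(2*4^7, 820) = 820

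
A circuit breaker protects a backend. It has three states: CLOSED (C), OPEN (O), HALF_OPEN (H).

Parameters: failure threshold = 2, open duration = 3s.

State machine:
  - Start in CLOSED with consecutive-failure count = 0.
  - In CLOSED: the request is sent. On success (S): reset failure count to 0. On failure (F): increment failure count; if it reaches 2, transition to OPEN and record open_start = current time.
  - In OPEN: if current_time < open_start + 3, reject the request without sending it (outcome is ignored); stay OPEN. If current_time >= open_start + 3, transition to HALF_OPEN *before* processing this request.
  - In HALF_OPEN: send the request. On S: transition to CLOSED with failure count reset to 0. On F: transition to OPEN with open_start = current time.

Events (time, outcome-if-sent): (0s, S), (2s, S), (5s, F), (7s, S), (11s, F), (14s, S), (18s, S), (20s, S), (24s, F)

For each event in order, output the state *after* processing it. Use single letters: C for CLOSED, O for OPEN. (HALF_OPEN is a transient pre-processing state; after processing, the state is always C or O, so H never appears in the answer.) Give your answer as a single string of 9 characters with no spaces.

Answer: CCCCCCCCC

Derivation:
State after each event:
  event#1 t=0s outcome=S: state=CLOSED
  event#2 t=2s outcome=S: state=CLOSED
  event#3 t=5s outcome=F: state=CLOSED
  event#4 t=7s outcome=S: state=CLOSED
  event#5 t=11s outcome=F: state=CLOSED
  event#6 t=14s outcome=S: state=CLOSED
  event#7 t=18s outcome=S: state=CLOSED
  event#8 t=20s outcome=S: state=CLOSED
  event#9 t=24s outcome=F: state=CLOSED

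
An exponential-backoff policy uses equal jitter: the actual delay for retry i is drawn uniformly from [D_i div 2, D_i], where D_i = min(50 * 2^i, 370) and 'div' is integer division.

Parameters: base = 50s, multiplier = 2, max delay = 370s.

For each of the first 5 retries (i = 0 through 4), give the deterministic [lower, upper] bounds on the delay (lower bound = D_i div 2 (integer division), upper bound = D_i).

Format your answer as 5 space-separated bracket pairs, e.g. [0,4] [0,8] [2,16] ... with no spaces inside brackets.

Answer: [25,50] [50,100] [100,200] [185,370] [185,370]

Derivation:
Computing bounds per retry:
  i=0: D_i=min(50*2^0,370)=50, bounds=[25,50]
  i=1: D_i=min(50*2^1,370)=100, bounds=[50,100]
  i=2: D_i=min(50*2^2,370)=200, bounds=[100,200]
  i=3: D_i=min(50*2^3,370)=370, bounds=[185,370]
  i=4: D_i=min(50*2^4,370)=370, bounds=[185,370]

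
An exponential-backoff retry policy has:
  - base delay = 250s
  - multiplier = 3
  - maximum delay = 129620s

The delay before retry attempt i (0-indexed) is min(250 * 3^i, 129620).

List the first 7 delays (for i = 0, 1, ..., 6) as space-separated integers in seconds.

Answer: 250 750 2250 6750 20250 60750 129620

Derivation:
Computing each delay:
  i=0: min(250*3^0, 129620) = 250
  i=1: min(250*3^1, 129620) = 750
  i=2: min(250*3^2, 129620) = 2250
  i=3: min(250*3^3, 129620) = 6750
  i=4: min(250*3^4, 129620) = 20250
  i=5: min(250*3^5, 129620) = 60750
  i=6: min(250*3^6, 129620) = 129620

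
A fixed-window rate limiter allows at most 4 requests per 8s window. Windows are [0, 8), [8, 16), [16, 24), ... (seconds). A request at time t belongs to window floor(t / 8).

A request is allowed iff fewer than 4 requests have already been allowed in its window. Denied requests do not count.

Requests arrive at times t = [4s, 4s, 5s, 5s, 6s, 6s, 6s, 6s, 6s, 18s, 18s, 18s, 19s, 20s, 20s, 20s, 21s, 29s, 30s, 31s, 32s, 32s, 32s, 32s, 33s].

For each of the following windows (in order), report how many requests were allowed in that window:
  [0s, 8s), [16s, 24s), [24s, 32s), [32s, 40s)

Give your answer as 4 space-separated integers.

Processing requests:
  req#1 t=4s (window 0): ALLOW
  req#2 t=4s (window 0): ALLOW
  req#3 t=5s (window 0): ALLOW
  req#4 t=5s (window 0): ALLOW
  req#5 t=6s (window 0): DENY
  req#6 t=6s (window 0): DENY
  req#7 t=6s (window 0): DENY
  req#8 t=6s (window 0): DENY
  req#9 t=6s (window 0): DENY
  req#10 t=18s (window 2): ALLOW
  req#11 t=18s (window 2): ALLOW
  req#12 t=18s (window 2): ALLOW
  req#13 t=19s (window 2): ALLOW
  req#14 t=20s (window 2): DENY
  req#15 t=20s (window 2): DENY
  req#16 t=20s (window 2): DENY
  req#17 t=21s (window 2): DENY
  req#18 t=29s (window 3): ALLOW
  req#19 t=30s (window 3): ALLOW
  req#20 t=31s (window 3): ALLOW
  req#21 t=32s (window 4): ALLOW
  req#22 t=32s (window 4): ALLOW
  req#23 t=32s (window 4): ALLOW
  req#24 t=32s (window 4): ALLOW
  req#25 t=33s (window 4): DENY

Allowed counts by window: 4 4 3 4

Answer: 4 4 3 4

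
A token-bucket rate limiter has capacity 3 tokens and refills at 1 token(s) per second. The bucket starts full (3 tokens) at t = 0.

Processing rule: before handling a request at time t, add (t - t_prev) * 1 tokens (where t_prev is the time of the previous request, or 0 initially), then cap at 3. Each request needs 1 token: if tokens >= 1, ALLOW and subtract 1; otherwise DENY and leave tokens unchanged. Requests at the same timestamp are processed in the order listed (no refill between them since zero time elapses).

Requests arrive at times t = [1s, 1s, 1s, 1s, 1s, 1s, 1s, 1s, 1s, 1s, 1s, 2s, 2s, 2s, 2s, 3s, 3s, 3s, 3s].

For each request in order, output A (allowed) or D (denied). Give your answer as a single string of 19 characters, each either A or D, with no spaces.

Simulating step by step:
  req#1 t=1s: ALLOW
  req#2 t=1s: ALLOW
  req#3 t=1s: ALLOW
  req#4 t=1s: DENY
  req#5 t=1s: DENY
  req#6 t=1s: DENY
  req#7 t=1s: DENY
  req#8 t=1s: DENY
  req#9 t=1s: DENY
  req#10 t=1s: DENY
  req#11 t=1s: DENY
  req#12 t=2s: ALLOW
  req#13 t=2s: DENY
  req#14 t=2s: DENY
  req#15 t=2s: DENY
  req#16 t=3s: ALLOW
  req#17 t=3s: DENY
  req#18 t=3s: DENY
  req#19 t=3s: DENY

Answer: AAADDDDDDDDADDDADDD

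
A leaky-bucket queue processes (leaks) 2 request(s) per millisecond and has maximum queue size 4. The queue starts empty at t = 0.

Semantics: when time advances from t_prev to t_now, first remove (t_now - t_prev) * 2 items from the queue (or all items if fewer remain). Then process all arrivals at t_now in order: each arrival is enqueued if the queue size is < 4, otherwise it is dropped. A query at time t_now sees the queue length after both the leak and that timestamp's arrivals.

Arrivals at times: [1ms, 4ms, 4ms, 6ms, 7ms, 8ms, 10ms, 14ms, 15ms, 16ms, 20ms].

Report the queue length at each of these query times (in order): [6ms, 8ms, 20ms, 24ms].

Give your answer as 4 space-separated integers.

Queue lengths at query times:
  query t=6ms: backlog = 1
  query t=8ms: backlog = 1
  query t=20ms: backlog = 1
  query t=24ms: backlog = 0

Answer: 1 1 1 0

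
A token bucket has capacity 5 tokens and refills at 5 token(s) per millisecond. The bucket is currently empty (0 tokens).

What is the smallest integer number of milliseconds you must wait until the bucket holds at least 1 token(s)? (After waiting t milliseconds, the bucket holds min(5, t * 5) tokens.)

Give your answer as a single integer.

Answer: 1

Derivation:
Need t * 5 >= 1, so t >= 1/5.
Smallest integer t = ceil(1/5) = 1.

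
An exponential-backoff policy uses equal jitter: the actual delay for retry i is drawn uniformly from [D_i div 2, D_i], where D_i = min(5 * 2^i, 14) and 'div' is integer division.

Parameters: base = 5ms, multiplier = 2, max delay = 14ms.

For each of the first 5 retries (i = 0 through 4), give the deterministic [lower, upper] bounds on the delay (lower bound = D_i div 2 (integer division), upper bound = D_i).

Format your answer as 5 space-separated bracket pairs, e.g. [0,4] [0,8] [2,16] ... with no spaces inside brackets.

Computing bounds per retry:
  i=0: D_i=min(5*2^0,14)=5, bounds=[2,5]
  i=1: D_i=min(5*2^1,14)=10, bounds=[5,10]
  i=2: D_i=min(5*2^2,14)=14, bounds=[7,14]
  i=3: D_i=min(5*2^3,14)=14, bounds=[7,14]
  i=4: D_i=min(5*2^4,14)=14, bounds=[7,14]

Answer: [2,5] [5,10] [7,14] [7,14] [7,14]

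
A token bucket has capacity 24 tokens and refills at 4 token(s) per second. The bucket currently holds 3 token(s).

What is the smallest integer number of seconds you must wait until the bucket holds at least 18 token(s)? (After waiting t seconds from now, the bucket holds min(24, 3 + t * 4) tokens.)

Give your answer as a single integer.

Answer: 4

Derivation:
Need 3 + t * 4 >= 18, so t >= 15/4.
Smallest integer t = ceil(15/4) = 4.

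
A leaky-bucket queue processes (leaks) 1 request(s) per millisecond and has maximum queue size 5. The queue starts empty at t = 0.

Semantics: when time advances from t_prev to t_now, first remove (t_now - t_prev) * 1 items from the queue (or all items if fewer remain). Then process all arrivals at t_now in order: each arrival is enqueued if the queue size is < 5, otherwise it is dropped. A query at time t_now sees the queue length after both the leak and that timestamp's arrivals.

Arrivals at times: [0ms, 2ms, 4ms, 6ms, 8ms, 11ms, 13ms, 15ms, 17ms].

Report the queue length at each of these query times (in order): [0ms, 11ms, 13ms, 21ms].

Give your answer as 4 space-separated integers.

Answer: 1 1 1 0

Derivation:
Queue lengths at query times:
  query t=0ms: backlog = 1
  query t=11ms: backlog = 1
  query t=13ms: backlog = 1
  query t=21ms: backlog = 0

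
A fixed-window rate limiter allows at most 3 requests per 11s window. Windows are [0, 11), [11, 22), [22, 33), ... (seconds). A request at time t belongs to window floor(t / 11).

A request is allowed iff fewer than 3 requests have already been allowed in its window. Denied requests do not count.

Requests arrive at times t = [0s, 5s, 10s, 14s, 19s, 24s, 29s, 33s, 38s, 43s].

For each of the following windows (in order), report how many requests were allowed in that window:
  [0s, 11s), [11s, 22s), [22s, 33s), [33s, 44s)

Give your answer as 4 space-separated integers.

Processing requests:
  req#1 t=0s (window 0): ALLOW
  req#2 t=5s (window 0): ALLOW
  req#3 t=10s (window 0): ALLOW
  req#4 t=14s (window 1): ALLOW
  req#5 t=19s (window 1): ALLOW
  req#6 t=24s (window 2): ALLOW
  req#7 t=29s (window 2): ALLOW
  req#8 t=33s (window 3): ALLOW
  req#9 t=38s (window 3): ALLOW
  req#10 t=43s (window 3): ALLOW

Allowed counts by window: 3 2 2 3

Answer: 3 2 2 3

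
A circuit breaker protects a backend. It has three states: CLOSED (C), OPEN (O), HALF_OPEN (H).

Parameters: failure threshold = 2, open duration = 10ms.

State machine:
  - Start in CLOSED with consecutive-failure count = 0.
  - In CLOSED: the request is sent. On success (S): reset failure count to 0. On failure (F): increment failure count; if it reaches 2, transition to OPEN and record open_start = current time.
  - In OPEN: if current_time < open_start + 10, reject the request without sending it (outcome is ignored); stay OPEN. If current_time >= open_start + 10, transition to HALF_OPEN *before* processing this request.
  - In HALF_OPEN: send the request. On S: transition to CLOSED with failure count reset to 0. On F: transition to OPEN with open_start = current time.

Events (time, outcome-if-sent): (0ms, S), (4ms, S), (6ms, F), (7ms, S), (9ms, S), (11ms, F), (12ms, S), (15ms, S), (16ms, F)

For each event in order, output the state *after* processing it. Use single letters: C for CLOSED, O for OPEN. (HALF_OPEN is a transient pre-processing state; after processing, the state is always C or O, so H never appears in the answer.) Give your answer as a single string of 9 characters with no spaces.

Answer: CCCCCCCCC

Derivation:
State after each event:
  event#1 t=0ms outcome=S: state=CLOSED
  event#2 t=4ms outcome=S: state=CLOSED
  event#3 t=6ms outcome=F: state=CLOSED
  event#4 t=7ms outcome=S: state=CLOSED
  event#5 t=9ms outcome=S: state=CLOSED
  event#6 t=11ms outcome=F: state=CLOSED
  event#7 t=12ms outcome=S: state=CLOSED
  event#8 t=15ms outcome=S: state=CLOSED
  event#9 t=16ms outcome=F: state=CLOSED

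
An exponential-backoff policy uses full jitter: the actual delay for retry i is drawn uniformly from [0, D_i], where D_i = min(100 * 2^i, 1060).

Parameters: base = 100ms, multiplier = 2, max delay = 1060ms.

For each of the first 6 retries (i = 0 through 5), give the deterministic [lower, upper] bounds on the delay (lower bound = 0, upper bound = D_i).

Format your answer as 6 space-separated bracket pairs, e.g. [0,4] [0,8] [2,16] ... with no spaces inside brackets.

Answer: [0,100] [0,200] [0,400] [0,800] [0,1060] [0,1060]

Derivation:
Computing bounds per retry:
  i=0: D_i=min(100*2^0,1060)=100, bounds=[0,100]
  i=1: D_i=min(100*2^1,1060)=200, bounds=[0,200]
  i=2: D_i=min(100*2^2,1060)=400, bounds=[0,400]
  i=3: D_i=min(100*2^3,1060)=800, bounds=[0,800]
  i=4: D_i=min(100*2^4,1060)=1060, bounds=[0,1060]
  i=5: D_i=min(100*2^5,1060)=1060, bounds=[0,1060]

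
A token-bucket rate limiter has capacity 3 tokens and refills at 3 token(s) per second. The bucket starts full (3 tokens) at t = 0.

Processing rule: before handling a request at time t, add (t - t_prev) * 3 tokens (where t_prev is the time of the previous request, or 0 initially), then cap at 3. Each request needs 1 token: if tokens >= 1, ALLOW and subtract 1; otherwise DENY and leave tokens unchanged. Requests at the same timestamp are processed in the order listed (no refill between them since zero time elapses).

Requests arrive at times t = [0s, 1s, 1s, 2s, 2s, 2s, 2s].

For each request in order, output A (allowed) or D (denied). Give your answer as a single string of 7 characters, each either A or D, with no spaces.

Answer: AAAAAAD

Derivation:
Simulating step by step:
  req#1 t=0s: ALLOW
  req#2 t=1s: ALLOW
  req#3 t=1s: ALLOW
  req#4 t=2s: ALLOW
  req#5 t=2s: ALLOW
  req#6 t=2s: ALLOW
  req#7 t=2s: DENY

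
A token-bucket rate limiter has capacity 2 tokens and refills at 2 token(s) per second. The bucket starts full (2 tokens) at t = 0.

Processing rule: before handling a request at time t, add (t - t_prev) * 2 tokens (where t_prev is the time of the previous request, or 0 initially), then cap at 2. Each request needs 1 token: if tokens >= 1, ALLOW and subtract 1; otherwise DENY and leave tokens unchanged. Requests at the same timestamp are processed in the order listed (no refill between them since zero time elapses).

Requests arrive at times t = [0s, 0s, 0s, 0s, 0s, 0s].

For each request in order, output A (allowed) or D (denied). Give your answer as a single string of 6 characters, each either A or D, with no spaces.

Simulating step by step:
  req#1 t=0s: ALLOW
  req#2 t=0s: ALLOW
  req#3 t=0s: DENY
  req#4 t=0s: DENY
  req#5 t=0s: DENY
  req#6 t=0s: DENY

Answer: AADDDD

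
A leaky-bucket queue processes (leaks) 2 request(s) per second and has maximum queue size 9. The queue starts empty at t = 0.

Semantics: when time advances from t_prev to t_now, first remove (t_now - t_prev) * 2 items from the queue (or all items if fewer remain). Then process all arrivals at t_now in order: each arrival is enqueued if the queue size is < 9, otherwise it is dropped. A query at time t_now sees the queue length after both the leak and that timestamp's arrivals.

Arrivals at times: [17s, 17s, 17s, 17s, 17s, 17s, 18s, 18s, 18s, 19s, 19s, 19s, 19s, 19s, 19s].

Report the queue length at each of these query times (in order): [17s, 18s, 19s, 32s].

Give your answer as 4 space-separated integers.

Answer: 6 7 9 0

Derivation:
Queue lengths at query times:
  query t=17s: backlog = 6
  query t=18s: backlog = 7
  query t=19s: backlog = 9
  query t=32s: backlog = 0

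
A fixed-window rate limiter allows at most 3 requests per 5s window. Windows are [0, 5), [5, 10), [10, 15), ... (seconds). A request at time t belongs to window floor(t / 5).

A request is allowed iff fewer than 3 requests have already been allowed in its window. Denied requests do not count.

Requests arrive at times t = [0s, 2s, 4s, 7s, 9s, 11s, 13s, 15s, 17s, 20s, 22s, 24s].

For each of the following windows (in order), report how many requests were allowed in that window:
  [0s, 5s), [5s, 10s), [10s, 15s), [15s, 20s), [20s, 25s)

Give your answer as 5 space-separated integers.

Processing requests:
  req#1 t=0s (window 0): ALLOW
  req#2 t=2s (window 0): ALLOW
  req#3 t=4s (window 0): ALLOW
  req#4 t=7s (window 1): ALLOW
  req#5 t=9s (window 1): ALLOW
  req#6 t=11s (window 2): ALLOW
  req#7 t=13s (window 2): ALLOW
  req#8 t=15s (window 3): ALLOW
  req#9 t=17s (window 3): ALLOW
  req#10 t=20s (window 4): ALLOW
  req#11 t=22s (window 4): ALLOW
  req#12 t=24s (window 4): ALLOW

Allowed counts by window: 3 2 2 2 3

Answer: 3 2 2 2 3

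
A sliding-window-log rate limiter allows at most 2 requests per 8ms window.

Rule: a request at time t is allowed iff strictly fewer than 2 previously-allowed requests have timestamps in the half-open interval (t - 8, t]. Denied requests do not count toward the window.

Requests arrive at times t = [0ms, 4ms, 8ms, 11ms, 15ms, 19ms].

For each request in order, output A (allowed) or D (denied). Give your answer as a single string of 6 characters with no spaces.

Answer: AAADAA

Derivation:
Tracking allowed requests in the window:
  req#1 t=0ms: ALLOW
  req#2 t=4ms: ALLOW
  req#3 t=8ms: ALLOW
  req#4 t=11ms: DENY
  req#5 t=15ms: ALLOW
  req#6 t=19ms: ALLOW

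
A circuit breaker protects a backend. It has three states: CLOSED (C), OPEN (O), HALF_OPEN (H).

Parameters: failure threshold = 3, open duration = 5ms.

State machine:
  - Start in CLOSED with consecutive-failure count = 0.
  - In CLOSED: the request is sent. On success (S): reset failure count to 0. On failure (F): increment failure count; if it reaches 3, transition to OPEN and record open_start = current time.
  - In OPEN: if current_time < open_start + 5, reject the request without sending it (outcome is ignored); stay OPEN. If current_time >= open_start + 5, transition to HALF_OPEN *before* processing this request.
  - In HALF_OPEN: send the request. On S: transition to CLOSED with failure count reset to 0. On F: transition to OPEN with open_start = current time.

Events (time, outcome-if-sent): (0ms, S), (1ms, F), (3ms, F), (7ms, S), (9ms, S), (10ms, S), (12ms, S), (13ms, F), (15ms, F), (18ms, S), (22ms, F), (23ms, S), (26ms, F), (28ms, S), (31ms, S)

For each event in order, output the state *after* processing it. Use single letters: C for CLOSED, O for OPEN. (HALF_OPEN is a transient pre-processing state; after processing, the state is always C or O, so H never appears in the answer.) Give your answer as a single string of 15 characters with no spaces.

Answer: CCCCCCCCCCCCCCC

Derivation:
State after each event:
  event#1 t=0ms outcome=S: state=CLOSED
  event#2 t=1ms outcome=F: state=CLOSED
  event#3 t=3ms outcome=F: state=CLOSED
  event#4 t=7ms outcome=S: state=CLOSED
  event#5 t=9ms outcome=S: state=CLOSED
  event#6 t=10ms outcome=S: state=CLOSED
  event#7 t=12ms outcome=S: state=CLOSED
  event#8 t=13ms outcome=F: state=CLOSED
  event#9 t=15ms outcome=F: state=CLOSED
  event#10 t=18ms outcome=S: state=CLOSED
  event#11 t=22ms outcome=F: state=CLOSED
  event#12 t=23ms outcome=S: state=CLOSED
  event#13 t=26ms outcome=F: state=CLOSED
  event#14 t=28ms outcome=S: state=CLOSED
  event#15 t=31ms outcome=S: state=CLOSED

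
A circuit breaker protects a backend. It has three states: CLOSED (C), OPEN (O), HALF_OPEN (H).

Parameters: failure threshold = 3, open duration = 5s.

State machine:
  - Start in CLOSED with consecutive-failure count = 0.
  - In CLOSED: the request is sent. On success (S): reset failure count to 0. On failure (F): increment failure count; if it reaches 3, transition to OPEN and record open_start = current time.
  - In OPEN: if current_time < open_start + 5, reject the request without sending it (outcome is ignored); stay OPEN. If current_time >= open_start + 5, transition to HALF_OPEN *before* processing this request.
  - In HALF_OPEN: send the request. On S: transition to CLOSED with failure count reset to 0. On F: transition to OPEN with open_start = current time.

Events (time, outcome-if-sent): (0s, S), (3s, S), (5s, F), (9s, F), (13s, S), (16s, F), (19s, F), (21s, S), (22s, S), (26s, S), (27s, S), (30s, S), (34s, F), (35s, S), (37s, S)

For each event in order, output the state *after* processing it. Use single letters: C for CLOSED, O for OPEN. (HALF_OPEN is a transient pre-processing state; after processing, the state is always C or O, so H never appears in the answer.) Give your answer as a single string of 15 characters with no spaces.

State after each event:
  event#1 t=0s outcome=S: state=CLOSED
  event#2 t=3s outcome=S: state=CLOSED
  event#3 t=5s outcome=F: state=CLOSED
  event#4 t=9s outcome=F: state=CLOSED
  event#5 t=13s outcome=S: state=CLOSED
  event#6 t=16s outcome=F: state=CLOSED
  event#7 t=19s outcome=F: state=CLOSED
  event#8 t=21s outcome=S: state=CLOSED
  event#9 t=22s outcome=S: state=CLOSED
  event#10 t=26s outcome=S: state=CLOSED
  event#11 t=27s outcome=S: state=CLOSED
  event#12 t=30s outcome=S: state=CLOSED
  event#13 t=34s outcome=F: state=CLOSED
  event#14 t=35s outcome=S: state=CLOSED
  event#15 t=37s outcome=S: state=CLOSED

Answer: CCCCCCCCCCCCCCC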